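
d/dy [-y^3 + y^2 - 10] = y*(2 - 3*y)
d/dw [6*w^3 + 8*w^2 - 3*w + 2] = 18*w^2 + 16*w - 3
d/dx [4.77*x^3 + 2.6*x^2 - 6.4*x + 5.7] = 14.31*x^2 + 5.2*x - 6.4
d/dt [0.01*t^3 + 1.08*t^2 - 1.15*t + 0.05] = 0.03*t^2 + 2.16*t - 1.15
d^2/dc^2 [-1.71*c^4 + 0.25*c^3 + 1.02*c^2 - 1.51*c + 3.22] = -20.52*c^2 + 1.5*c + 2.04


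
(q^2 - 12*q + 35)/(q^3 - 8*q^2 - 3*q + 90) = (q - 7)/(q^2 - 3*q - 18)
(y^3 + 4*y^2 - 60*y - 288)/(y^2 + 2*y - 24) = (y^2 - 2*y - 48)/(y - 4)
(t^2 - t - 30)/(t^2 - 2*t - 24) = (t + 5)/(t + 4)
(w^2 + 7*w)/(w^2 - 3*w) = (w + 7)/(w - 3)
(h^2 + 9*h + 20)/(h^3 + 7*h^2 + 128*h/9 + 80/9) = 9*(h + 5)/(9*h^2 + 27*h + 20)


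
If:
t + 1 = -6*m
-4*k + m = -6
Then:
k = 35/24 - t/24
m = -t/6 - 1/6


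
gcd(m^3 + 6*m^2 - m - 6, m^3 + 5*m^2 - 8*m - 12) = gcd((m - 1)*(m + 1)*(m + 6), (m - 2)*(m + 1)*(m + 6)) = m^2 + 7*m + 6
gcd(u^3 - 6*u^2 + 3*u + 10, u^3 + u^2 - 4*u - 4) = u^2 - u - 2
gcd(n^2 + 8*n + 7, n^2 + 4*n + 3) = n + 1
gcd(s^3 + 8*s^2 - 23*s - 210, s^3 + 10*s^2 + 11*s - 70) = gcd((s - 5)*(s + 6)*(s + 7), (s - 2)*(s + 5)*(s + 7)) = s + 7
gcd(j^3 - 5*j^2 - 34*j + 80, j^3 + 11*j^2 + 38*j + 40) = j + 5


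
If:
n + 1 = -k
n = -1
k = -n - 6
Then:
No Solution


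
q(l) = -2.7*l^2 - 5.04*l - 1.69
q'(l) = -5.4*l - 5.04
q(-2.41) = -5.23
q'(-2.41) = 7.97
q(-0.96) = 0.66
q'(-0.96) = 0.14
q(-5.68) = -60.17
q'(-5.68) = 25.63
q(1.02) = -9.64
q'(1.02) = -10.55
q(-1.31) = 0.28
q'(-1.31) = 2.03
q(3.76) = -58.81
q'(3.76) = -25.34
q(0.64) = -6.02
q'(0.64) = -8.50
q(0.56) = -5.36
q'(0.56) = -8.06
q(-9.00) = -175.03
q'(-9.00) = 43.56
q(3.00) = -41.11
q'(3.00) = -21.24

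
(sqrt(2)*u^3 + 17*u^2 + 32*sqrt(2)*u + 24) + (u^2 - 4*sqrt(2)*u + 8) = sqrt(2)*u^3 + 18*u^2 + 28*sqrt(2)*u + 32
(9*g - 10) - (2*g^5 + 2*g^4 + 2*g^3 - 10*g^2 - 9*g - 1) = -2*g^5 - 2*g^4 - 2*g^3 + 10*g^2 + 18*g - 9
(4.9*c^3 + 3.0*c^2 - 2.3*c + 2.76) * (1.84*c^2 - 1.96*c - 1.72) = 9.016*c^5 - 4.084*c^4 - 18.54*c^3 + 4.4264*c^2 - 1.4536*c - 4.7472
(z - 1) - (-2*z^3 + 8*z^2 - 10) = 2*z^3 - 8*z^2 + z + 9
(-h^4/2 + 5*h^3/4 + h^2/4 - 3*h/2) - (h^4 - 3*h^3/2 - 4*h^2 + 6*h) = -3*h^4/2 + 11*h^3/4 + 17*h^2/4 - 15*h/2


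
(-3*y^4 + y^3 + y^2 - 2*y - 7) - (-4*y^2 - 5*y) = -3*y^4 + y^3 + 5*y^2 + 3*y - 7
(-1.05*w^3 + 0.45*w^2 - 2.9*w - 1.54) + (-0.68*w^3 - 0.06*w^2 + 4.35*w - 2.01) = -1.73*w^3 + 0.39*w^2 + 1.45*w - 3.55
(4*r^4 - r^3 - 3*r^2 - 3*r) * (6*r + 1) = 24*r^5 - 2*r^4 - 19*r^3 - 21*r^2 - 3*r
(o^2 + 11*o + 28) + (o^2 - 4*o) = 2*o^2 + 7*o + 28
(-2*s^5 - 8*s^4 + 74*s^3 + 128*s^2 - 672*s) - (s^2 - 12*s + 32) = -2*s^5 - 8*s^4 + 74*s^3 + 127*s^2 - 660*s - 32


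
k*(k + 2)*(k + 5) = k^3 + 7*k^2 + 10*k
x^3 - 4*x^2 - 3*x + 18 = (x - 3)^2*(x + 2)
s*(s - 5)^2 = s^3 - 10*s^2 + 25*s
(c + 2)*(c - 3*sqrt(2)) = c^2 - 3*sqrt(2)*c + 2*c - 6*sqrt(2)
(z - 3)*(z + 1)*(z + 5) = z^3 + 3*z^2 - 13*z - 15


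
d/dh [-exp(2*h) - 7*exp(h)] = (-2*exp(h) - 7)*exp(h)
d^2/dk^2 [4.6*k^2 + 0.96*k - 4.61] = 9.20000000000000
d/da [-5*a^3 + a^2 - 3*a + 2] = -15*a^2 + 2*a - 3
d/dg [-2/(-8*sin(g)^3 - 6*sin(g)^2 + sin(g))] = 2*(-24*cos(g) - 12/tan(g) + cos(g)/sin(g)^2)/(8*sin(g)^2 + 6*sin(g) - 1)^2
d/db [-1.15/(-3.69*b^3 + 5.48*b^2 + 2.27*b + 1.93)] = (-12.7305*b^2 + 12.604*b + 2.6105)/(-3.69*b^3 + 5.48*b^2 + 2.27*b + 1.93)^2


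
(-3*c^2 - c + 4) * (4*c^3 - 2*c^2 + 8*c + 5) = -12*c^5 + 2*c^4 - 6*c^3 - 31*c^2 + 27*c + 20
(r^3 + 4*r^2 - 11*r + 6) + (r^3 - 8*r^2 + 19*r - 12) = 2*r^3 - 4*r^2 + 8*r - 6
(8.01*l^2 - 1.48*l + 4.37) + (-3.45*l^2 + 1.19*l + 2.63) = 4.56*l^2 - 0.29*l + 7.0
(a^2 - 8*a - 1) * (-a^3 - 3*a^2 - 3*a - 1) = -a^5 + 5*a^4 + 22*a^3 + 26*a^2 + 11*a + 1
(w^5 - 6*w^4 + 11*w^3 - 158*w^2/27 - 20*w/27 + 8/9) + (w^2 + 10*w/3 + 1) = w^5 - 6*w^4 + 11*w^3 - 131*w^2/27 + 70*w/27 + 17/9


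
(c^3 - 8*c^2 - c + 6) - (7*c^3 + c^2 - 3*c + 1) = -6*c^3 - 9*c^2 + 2*c + 5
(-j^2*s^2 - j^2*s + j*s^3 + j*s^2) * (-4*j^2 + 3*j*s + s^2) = 4*j^4*s^2 + 4*j^4*s - 7*j^3*s^3 - 7*j^3*s^2 + 2*j^2*s^4 + 2*j^2*s^3 + j*s^5 + j*s^4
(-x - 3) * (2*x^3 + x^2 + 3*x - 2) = -2*x^4 - 7*x^3 - 6*x^2 - 7*x + 6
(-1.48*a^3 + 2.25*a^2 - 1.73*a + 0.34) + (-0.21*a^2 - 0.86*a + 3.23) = -1.48*a^3 + 2.04*a^2 - 2.59*a + 3.57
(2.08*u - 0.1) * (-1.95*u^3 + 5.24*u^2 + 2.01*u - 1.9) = -4.056*u^4 + 11.0942*u^3 + 3.6568*u^2 - 4.153*u + 0.19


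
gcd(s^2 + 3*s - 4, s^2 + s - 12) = s + 4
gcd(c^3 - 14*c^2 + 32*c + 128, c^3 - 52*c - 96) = c^2 - 6*c - 16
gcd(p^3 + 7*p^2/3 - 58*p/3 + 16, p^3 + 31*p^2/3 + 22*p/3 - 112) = p^2 + 10*p/3 - 16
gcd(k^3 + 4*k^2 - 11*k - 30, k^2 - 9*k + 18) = k - 3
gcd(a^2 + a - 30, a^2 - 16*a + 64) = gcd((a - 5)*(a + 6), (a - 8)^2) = 1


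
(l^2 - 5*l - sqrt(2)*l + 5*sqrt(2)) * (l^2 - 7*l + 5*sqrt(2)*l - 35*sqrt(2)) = l^4 - 12*l^3 + 4*sqrt(2)*l^3 - 48*sqrt(2)*l^2 + 25*l^2 + 120*l + 140*sqrt(2)*l - 350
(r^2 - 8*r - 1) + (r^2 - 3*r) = 2*r^2 - 11*r - 1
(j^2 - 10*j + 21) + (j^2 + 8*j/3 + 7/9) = 2*j^2 - 22*j/3 + 196/9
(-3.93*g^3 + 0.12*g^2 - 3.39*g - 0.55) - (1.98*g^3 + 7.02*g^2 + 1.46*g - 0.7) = -5.91*g^3 - 6.9*g^2 - 4.85*g + 0.15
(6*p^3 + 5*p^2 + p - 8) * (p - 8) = 6*p^4 - 43*p^3 - 39*p^2 - 16*p + 64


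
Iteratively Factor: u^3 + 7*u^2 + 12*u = (u + 3)*(u^2 + 4*u) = (u + 3)*(u + 4)*(u)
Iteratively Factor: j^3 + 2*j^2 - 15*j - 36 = (j - 4)*(j^2 + 6*j + 9) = (j - 4)*(j + 3)*(j + 3)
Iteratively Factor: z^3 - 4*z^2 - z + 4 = (z + 1)*(z^2 - 5*z + 4) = (z - 1)*(z + 1)*(z - 4)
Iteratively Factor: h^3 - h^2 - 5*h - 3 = (h - 3)*(h^2 + 2*h + 1) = (h - 3)*(h + 1)*(h + 1)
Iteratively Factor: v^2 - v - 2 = (v - 2)*(v + 1)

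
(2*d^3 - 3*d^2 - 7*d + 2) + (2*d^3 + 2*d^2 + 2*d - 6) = 4*d^3 - d^2 - 5*d - 4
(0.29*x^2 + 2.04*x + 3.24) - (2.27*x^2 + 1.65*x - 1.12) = -1.98*x^2 + 0.39*x + 4.36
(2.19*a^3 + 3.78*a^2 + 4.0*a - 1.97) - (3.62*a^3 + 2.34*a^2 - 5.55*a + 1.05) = -1.43*a^3 + 1.44*a^2 + 9.55*a - 3.02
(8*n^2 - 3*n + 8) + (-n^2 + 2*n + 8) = 7*n^2 - n + 16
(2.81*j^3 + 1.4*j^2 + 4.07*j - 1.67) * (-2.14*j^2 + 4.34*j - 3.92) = -6.0134*j^5 + 9.1994*j^4 - 13.649*j^3 + 15.7496*j^2 - 23.2022*j + 6.5464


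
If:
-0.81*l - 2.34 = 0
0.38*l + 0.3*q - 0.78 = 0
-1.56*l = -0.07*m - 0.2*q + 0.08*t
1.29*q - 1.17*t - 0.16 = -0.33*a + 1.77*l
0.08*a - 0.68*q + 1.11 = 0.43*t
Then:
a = -192.20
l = -2.89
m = -131.49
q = 6.26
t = -43.07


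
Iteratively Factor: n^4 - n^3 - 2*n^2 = (n + 1)*(n^3 - 2*n^2) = n*(n + 1)*(n^2 - 2*n) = n*(n - 2)*(n + 1)*(n)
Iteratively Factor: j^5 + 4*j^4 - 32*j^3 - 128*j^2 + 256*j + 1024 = (j + 4)*(j^4 - 32*j^2 + 256) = (j + 4)^2*(j^3 - 4*j^2 - 16*j + 64) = (j - 4)*(j + 4)^2*(j^2 - 16) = (j - 4)*(j + 4)^3*(j - 4)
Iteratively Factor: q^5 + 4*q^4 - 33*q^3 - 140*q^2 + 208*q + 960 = (q - 3)*(q^4 + 7*q^3 - 12*q^2 - 176*q - 320) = (q - 3)*(q + 4)*(q^3 + 3*q^2 - 24*q - 80) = (q - 3)*(q + 4)^2*(q^2 - q - 20) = (q - 3)*(q + 4)^3*(q - 5)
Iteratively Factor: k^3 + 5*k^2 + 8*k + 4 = (k + 1)*(k^2 + 4*k + 4) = (k + 1)*(k + 2)*(k + 2)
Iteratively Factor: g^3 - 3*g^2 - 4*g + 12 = (g + 2)*(g^2 - 5*g + 6) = (g - 3)*(g + 2)*(g - 2)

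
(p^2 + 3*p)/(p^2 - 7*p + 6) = p*(p + 3)/(p^2 - 7*p + 6)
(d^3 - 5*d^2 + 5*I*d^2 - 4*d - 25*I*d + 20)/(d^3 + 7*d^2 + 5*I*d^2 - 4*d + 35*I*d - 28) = (d - 5)/(d + 7)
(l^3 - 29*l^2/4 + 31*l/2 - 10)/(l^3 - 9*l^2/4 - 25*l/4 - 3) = (4*l^2 - 13*l + 10)/(4*l^2 + 7*l + 3)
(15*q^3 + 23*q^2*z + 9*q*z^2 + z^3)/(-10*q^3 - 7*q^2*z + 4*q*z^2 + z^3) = (3*q + z)/(-2*q + z)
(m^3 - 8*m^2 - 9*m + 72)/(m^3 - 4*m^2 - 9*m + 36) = (m - 8)/(m - 4)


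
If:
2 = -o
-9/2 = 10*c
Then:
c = -9/20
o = -2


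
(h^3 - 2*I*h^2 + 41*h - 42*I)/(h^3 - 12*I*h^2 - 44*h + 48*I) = (h^3 - 2*I*h^2 + 41*h - 42*I)/(h^3 - 12*I*h^2 - 44*h + 48*I)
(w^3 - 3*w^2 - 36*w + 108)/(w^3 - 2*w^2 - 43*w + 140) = (w^3 - 3*w^2 - 36*w + 108)/(w^3 - 2*w^2 - 43*w + 140)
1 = 1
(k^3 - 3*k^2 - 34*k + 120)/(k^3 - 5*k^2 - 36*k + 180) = (k - 4)/(k - 6)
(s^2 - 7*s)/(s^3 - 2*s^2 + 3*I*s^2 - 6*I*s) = (s - 7)/(s^2 + s*(-2 + 3*I) - 6*I)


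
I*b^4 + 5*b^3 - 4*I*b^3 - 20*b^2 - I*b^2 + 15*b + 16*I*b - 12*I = (b - 3)*(b - 4*I)*(b - I)*(I*b - I)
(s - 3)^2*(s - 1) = s^3 - 7*s^2 + 15*s - 9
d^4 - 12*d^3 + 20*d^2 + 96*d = d*(d - 8)*(d - 6)*(d + 2)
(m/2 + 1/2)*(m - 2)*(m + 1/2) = m^3/2 - m^2/4 - 5*m/4 - 1/2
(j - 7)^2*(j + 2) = j^3 - 12*j^2 + 21*j + 98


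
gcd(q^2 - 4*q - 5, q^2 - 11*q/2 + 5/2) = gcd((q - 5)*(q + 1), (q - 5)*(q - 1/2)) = q - 5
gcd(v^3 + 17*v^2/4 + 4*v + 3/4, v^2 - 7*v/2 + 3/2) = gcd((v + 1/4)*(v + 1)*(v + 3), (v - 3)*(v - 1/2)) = 1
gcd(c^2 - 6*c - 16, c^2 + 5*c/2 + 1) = c + 2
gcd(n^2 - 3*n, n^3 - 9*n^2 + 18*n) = n^2 - 3*n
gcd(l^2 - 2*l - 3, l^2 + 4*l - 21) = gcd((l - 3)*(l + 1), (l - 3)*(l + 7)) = l - 3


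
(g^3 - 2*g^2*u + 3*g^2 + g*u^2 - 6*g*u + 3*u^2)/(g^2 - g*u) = g - u + 3 - 3*u/g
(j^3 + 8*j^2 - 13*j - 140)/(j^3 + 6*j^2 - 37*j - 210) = (j - 4)/(j - 6)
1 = 1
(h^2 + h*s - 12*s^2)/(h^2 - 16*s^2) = (-h + 3*s)/(-h + 4*s)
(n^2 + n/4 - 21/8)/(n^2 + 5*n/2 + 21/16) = 2*(2*n - 3)/(4*n + 3)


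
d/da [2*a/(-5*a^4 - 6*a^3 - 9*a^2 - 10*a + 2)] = 2*(15*a^4 + 12*a^3 + 9*a^2 + 2)/(25*a^8 + 60*a^7 + 126*a^6 + 208*a^5 + 181*a^4 + 156*a^3 + 64*a^2 - 40*a + 4)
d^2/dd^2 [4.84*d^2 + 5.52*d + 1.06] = 9.68000000000000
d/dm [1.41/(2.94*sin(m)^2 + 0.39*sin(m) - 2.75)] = -(8.2908*sin(m) + 0.5499)*cos(m)/(2.94*sin(m)^2 + 0.39*sin(m) - 2.75)^2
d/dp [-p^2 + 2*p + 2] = 2 - 2*p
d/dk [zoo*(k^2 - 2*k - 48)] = zoo*(k - 1)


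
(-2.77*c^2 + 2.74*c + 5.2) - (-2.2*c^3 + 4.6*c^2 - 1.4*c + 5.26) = 2.2*c^3 - 7.37*c^2 + 4.14*c - 0.0599999999999996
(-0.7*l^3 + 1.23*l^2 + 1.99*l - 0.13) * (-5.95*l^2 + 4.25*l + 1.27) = 4.165*l^5 - 10.2935*l^4 - 7.502*l^3 + 10.7931*l^2 + 1.9748*l - 0.1651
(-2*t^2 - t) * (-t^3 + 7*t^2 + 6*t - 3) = 2*t^5 - 13*t^4 - 19*t^3 + 3*t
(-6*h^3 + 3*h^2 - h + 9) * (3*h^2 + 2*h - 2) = -18*h^5 - 3*h^4 + 15*h^3 + 19*h^2 + 20*h - 18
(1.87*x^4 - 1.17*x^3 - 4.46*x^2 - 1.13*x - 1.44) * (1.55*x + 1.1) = 2.8985*x^5 + 0.2435*x^4 - 8.2*x^3 - 6.6575*x^2 - 3.475*x - 1.584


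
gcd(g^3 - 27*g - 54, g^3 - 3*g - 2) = 1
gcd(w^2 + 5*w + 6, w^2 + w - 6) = w + 3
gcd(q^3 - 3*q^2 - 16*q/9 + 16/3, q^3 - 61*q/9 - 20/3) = q^2 - 5*q/3 - 4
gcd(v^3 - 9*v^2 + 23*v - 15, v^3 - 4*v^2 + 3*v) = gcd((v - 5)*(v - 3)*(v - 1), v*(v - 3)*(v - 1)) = v^2 - 4*v + 3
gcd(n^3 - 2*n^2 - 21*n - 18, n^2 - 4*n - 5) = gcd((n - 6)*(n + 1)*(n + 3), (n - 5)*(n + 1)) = n + 1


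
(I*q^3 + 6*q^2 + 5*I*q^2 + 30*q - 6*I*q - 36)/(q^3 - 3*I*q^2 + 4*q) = (I*q^3 + q^2*(6 + 5*I) + 6*q*(5 - I) - 36)/(q*(q^2 - 3*I*q + 4))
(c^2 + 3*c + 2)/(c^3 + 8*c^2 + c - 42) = (c^2 + 3*c + 2)/(c^3 + 8*c^2 + c - 42)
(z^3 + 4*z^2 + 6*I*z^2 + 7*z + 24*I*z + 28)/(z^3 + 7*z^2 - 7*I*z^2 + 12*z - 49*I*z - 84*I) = (z^2 + 6*I*z + 7)/(z^2 + z*(3 - 7*I) - 21*I)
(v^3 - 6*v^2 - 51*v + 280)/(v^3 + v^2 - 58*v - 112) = (v - 5)/(v + 2)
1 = 1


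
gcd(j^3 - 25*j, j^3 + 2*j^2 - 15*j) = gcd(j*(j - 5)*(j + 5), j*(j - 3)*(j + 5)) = j^2 + 5*j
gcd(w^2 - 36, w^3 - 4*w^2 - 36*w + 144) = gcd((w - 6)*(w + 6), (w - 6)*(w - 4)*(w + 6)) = w^2 - 36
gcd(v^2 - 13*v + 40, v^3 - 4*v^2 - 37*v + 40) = v - 8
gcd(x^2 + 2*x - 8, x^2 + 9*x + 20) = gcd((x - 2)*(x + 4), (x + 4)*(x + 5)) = x + 4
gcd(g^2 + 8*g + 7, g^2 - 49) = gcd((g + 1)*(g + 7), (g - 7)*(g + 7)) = g + 7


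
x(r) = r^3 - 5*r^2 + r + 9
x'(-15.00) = 826.00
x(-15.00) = -4506.00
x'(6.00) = 49.00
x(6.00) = 51.00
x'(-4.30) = 99.47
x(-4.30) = -167.26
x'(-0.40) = 5.48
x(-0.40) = 7.74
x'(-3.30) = 66.67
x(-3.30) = -84.69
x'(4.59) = 18.30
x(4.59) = 4.95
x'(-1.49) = 22.56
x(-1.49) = -6.90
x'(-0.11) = 2.14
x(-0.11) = 8.83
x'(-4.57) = 109.35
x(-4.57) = -195.44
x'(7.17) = 83.53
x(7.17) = 127.73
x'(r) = 3*r^2 - 10*r + 1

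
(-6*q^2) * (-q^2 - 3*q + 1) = 6*q^4 + 18*q^3 - 6*q^2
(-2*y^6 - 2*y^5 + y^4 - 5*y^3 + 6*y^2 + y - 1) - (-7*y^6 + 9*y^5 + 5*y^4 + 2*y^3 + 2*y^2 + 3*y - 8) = 5*y^6 - 11*y^5 - 4*y^4 - 7*y^3 + 4*y^2 - 2*y + 7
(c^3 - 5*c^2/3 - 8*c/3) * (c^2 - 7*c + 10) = c^5 - 26*c^4/3 + 19*c^3 + 2*c^2 - 80*c/3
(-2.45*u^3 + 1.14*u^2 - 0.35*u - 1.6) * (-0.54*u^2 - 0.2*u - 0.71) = 1.323*u^5 - 0.1256*u^4 + 1.7005*u^3 + 0.1246*u^2 + 0.5685*u + 1.136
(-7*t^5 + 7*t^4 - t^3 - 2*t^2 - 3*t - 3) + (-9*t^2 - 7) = -7*t^5 + 7*t^4 - t^3 - 11*t^2 - 3*t - 10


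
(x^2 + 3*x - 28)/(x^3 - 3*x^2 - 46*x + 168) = 1/(x - 6)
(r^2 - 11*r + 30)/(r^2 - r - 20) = (r - 6)/(r + 4)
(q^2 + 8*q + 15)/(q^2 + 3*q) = (q + 5)/q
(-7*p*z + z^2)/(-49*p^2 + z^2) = z/(7*p + z)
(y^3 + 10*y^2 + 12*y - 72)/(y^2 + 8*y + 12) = (y^2 + 4*y - 12)/(y + 2)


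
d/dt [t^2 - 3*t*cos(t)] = 3*t*sin(t) + 2*t - 3*cos(t)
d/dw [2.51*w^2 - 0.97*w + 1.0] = 5.02*w - 0.97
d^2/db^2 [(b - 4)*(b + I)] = 2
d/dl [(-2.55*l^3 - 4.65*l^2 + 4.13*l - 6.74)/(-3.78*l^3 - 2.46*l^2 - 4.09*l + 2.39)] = (-11.304*l^4 + 52.0818*l^3 - 65.5368*l^2 - 55.3878*l - 17.6959)/(14.2884*l^6 + 18.5976*l^5 + 36.972*l^4 + 2.0544*l^3 + 4.9693*l^2 - 19.5502*l + 5.7121)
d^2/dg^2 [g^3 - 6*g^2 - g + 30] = 6*g - 12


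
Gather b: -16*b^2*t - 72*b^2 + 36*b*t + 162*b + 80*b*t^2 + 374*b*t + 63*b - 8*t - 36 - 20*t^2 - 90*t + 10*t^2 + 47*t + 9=b^2*(-16*t - 72) + b*(80*t^2 + 410*t + 225) - 10*t^2 - 51*t - 27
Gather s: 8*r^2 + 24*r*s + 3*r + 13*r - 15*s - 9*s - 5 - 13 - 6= 8*r^2 + 16*r + s*(24*r - 24) - 24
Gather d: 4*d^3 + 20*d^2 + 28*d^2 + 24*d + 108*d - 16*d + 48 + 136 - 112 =4*d^3 + 48*d^2 + 116*d + 72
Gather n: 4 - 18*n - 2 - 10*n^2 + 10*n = -10*n^2 - 8*n + 2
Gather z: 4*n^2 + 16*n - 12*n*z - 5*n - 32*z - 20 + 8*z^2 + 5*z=4*n^2 + 11*n + 8*z^2 + z*(-12*n - 27) - 20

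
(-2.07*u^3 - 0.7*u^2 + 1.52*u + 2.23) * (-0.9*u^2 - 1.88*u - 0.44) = 1.863*u^5 + 4.5216*u^4 + 0.8588*u^3 - 4.5566*u^2 - 4.8612*u - 0.9812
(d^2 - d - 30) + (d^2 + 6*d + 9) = 2*d^2 + 5*d - 21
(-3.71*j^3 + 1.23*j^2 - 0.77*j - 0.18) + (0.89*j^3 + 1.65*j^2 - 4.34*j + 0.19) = -2.82*j^3 + 2.88*j^2 - 5.11*j + 0.01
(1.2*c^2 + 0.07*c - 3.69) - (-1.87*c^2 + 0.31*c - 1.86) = 3.07*c^2 - 0.24*c - 1.83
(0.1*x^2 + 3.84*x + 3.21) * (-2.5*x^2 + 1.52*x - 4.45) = -0.25*x^4 - 9.448*x^3 - 2.6332*x^2 - 12.2088*x - 14.2845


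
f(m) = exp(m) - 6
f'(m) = exp(m)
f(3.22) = 19.03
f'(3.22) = 25.03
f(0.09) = -4.91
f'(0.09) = 1.09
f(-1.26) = -5.72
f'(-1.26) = 0.28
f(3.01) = 14.29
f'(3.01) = 20.29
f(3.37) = 23.08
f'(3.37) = 29.08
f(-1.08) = -5.66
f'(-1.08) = 0.34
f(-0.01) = -5.01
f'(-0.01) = 0.99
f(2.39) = 4.91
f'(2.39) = 10.91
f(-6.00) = -6.00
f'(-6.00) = 0.00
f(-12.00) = -6.00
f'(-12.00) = 0.00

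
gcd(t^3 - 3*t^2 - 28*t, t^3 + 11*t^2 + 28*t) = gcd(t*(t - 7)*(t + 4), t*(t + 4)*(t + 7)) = t^2 + 4*t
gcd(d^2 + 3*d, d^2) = d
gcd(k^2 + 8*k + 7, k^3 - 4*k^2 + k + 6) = k + 1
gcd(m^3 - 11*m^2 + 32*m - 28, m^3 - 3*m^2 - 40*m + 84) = m^2 - 9*m + 14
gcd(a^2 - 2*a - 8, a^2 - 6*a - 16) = a + 2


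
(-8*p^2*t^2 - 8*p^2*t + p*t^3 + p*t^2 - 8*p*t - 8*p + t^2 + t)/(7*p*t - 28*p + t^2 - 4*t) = (-8*p^2*t^2 - 8*p^2*t + p*t^3 + p*t^2 - 8*p*t - 8*p + t^2 + t)/(7*p*t - 28*p + t^2 - 4*t)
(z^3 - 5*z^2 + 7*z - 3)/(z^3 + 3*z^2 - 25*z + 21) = (z - 1)/(z + 7)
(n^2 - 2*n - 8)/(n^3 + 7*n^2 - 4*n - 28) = (n - 4)/(n^2 + 5*n - 14)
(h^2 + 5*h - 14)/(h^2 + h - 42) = (h - 2)/(h - 6)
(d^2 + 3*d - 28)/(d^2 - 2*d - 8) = (d + 7)/(d + 2)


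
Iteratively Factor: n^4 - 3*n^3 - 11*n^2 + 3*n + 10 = (n - 5)*(n^3 + 2*n^2 - n - 2) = (n - 5)*(n + 2)*(n^2 - 1) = (n - 5)*(n - 1)*(n + 2)*(n + 1)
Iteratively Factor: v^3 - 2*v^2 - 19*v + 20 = (v - 1)*(v^2 - v - 20) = (v - 1)*(v + 4)*(v - 5)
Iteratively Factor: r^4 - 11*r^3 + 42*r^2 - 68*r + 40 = (r - 2)*(r^3 - 9*r^2 + 24*r - 20) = (r - 5)*(r - 2)*(r^2 - 4*r + 4) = (r - 5)*(r - 2)^2*(r - 2)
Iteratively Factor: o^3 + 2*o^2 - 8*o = (o - 2)*(o^2 + 4*o) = (o - 2)*(o + 4)*(o)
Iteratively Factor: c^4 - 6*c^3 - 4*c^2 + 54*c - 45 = (c + 3)*(c^3 - 9*c^2 + 23*c - 15) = (c - 3)*(c + 3)*(c^2 - 6*c + 5) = (c - 3)*(c - 1)*(c + 3)*(c - 5)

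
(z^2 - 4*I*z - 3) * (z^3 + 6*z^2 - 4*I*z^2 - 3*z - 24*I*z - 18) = z^5 + 6*z^4 - 8*I*z^4 - 22*z^3 - 48*I*z^3 - 132*z^2 + 24*I*z^2 + 9*z + 144*I*z + 54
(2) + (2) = 4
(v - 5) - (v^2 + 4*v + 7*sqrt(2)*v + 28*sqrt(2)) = -v^2 - 7*sqrt(2)*v - 3*v - 28*sqrt(2) - 5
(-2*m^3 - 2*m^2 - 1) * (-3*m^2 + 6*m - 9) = 6*m^5 - 6*m^4 + 6*m^3 + 21*m^2 - 6*m + 9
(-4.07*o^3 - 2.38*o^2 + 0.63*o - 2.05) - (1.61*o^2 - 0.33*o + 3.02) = -4.07*o^3 - 3.99*o^2 + 0.96*o - 5.07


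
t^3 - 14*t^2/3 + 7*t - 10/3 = (t - 2)*(t - 5/3)*(t - 1)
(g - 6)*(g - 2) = g^2 - 8*g + 12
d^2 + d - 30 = (d - 5)*(d + 6)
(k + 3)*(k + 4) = k^2 + 7*k + 12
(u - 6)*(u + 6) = u^2 - 36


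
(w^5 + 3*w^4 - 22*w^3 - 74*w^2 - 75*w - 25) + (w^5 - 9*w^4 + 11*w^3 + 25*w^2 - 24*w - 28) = 2*w^5 - 6*w^4 - 11*w^3 - 49*w^2 - 99*w - 53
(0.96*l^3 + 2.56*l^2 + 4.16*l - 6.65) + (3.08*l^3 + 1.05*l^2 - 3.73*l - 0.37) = 4.04*l^3 + 3.61*l^2 + 0.43*l - 7.02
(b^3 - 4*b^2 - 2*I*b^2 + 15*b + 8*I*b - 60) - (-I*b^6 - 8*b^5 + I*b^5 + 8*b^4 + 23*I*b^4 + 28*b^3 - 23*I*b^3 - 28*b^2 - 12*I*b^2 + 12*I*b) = I*b^6 + 8*b^5 - I*b^5 - 8*b^4 - 23*I*b^4 - 27*b^3 + 23*I*b^3 + 24*b^2 + 10*I*b^2 + 15*b - 4*I*b - 60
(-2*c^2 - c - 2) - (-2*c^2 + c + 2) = -2*c - 4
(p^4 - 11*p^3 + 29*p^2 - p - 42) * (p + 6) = p^5 - 5*p^4 - 37*p^3 + 173*p^2 - 48*p - 252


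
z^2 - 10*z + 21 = (z - 7)*(z - 3)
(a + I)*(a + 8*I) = a^2 + 9*I*a - 8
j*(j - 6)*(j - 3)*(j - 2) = j^4 - 11*j^3 + 36*j^2 - 36*j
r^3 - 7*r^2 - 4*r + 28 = (r - 7)*(r - 2)*(r + 2)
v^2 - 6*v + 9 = (v - 3)^2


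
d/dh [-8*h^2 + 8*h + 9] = 8 - 16*h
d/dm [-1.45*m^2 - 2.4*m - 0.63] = -2.9*m - 2.4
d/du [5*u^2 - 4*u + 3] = 10*u - 4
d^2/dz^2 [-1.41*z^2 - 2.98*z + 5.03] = -2.82000000000000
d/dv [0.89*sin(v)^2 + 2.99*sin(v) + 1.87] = (1.78*sin(v) + 2.99)*cos(v)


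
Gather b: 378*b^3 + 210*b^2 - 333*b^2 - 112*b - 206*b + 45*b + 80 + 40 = 378*b^3 - 123*b^2 - 273*b + 120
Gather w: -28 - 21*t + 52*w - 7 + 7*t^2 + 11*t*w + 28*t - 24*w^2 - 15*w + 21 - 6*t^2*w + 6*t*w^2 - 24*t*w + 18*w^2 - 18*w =7*t^2 + 7*t + w^2*(6*t - 6) + w*(-6*t^2 - 13*t + 19) - 14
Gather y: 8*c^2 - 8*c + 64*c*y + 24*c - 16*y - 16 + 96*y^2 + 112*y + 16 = 8*c^2 + 16*c + 96*y^2 + y*(64*c + 96)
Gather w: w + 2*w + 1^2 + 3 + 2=3*w + 6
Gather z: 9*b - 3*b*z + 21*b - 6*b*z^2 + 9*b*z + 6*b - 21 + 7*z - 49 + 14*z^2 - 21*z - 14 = 36*b + z^2*(14 - 6*b) + z*(6*b - 14) - 84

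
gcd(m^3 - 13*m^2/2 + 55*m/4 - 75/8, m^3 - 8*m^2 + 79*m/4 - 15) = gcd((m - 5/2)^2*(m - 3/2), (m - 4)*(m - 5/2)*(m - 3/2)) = m^2 - 4*m + 15/4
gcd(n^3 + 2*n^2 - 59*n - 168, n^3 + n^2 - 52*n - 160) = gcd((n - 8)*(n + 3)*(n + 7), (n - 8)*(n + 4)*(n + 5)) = n - 8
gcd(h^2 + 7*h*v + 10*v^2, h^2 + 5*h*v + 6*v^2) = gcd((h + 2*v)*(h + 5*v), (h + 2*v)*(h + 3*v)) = h + 2*v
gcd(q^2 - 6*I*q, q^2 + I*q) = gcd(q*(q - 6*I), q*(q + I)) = q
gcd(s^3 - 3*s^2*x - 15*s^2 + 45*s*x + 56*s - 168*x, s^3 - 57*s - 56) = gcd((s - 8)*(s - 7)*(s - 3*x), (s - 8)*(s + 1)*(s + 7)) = s - 8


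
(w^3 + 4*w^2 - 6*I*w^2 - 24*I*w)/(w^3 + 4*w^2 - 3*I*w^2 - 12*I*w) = (w - 6*I)/(w - 3*I)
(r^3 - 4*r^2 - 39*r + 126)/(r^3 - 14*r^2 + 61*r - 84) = (r + 6)/(r - 4)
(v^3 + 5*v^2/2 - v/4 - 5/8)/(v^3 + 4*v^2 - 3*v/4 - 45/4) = (4*v^2 - 1)/(2*(2*v^2 + 3*v - 9))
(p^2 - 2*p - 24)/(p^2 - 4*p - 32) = (p - 6)/(p - 8)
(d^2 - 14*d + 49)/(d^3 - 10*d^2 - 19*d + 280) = (d - 7)/(d^2 - 3*d - 40)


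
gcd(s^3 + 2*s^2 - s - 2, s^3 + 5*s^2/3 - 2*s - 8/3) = s^2 + 3*s + 2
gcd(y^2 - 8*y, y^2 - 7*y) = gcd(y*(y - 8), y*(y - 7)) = y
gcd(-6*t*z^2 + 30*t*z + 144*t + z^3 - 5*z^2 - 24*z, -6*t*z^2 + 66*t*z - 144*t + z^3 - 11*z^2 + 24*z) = -6*t*z + 48*t + z^2 - 8*z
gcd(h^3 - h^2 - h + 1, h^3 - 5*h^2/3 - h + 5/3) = h^2 - 1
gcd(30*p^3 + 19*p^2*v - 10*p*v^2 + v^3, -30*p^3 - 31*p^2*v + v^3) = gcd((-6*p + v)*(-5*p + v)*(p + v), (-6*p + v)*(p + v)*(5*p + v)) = 6*p^2 + 5*p*v - v^2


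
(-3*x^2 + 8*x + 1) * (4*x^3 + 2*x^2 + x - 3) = -12*x^5 + 26*x^4 + 17*x^3 + 19*x^2 - 23*x - 3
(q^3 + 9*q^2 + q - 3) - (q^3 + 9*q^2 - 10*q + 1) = 11*q - 4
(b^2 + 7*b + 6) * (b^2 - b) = b^4 + 6*b^3 - b^2 - 6*b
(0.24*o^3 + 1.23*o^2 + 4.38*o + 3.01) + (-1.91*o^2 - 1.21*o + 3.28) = 0.24*o^3 - 0.68*o^2 + 3.17*o + 6.29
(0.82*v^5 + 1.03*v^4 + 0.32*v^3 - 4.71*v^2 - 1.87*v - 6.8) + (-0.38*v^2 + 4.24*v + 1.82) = 0.82*v^5 + 1.03*v^4 + 0.32*v^3 - 5.09*v^2 + 2.37*v - 4.98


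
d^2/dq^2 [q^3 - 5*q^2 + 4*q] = 6*q - 10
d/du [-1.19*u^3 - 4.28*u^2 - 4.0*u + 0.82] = -3.57*u^2 - 8.56*u - 4.0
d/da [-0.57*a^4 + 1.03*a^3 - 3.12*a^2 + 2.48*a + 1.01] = -2.28*a^3 + 3.09*a^2 - 6.24*a + 2.48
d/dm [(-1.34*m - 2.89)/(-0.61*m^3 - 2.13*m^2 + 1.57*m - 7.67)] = (-1.6348*m^3 - 8.1429*m^2 - 12.3114*m + 14.8151)/(0.3721*m^6 + 2.5986*m^5 + 2.6215*m^4 + 2.6692*m^3 + 35.1391*m^2 - 24.0838*m + 58.8289)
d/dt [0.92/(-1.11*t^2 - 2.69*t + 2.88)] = (2.0424*t + 2.4748)/(1.11*t^2 + 2.69*t - 2.88)^2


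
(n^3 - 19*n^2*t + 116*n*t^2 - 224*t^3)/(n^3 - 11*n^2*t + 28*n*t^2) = (n - 8*t)/n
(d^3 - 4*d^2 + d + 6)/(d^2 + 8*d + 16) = (d^3 - 4*d^2 + d + 6)/(d^2 + 8*d + 16)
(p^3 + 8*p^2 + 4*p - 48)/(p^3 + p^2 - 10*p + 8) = (p + 6)/(p - 1)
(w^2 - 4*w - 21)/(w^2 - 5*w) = (w^2 - 4*w - 21)/(w*(w - 5))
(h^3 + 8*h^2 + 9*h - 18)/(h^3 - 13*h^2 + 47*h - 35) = (h^2 + 9*h + 18)/(h^2 - 12*h + 35)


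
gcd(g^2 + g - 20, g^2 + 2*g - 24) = g - 4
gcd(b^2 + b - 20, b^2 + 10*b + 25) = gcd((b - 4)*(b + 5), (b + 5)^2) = b + 5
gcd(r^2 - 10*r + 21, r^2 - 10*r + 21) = r^2 - 10*r + 21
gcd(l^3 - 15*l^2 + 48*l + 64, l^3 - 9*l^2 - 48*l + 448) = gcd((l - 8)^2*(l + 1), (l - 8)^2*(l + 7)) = l^2 - 16*l + 64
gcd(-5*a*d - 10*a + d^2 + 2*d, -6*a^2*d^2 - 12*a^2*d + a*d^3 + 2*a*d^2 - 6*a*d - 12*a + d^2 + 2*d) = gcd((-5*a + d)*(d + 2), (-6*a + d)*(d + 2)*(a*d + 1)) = d + 2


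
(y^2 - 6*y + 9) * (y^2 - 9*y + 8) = y^4 - 15*y^3 + 71*y^2 - 129*y + 72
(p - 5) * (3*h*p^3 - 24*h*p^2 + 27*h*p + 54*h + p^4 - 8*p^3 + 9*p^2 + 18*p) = 3*h*p^4 - 39*h*p^3 + 147*h*p^2 - 81*h*p - 270*h + p^5 - 13*p^4 + 49*p^3 - 27*p^2 - 90*p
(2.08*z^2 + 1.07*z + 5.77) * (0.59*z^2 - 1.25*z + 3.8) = 1.2272*z^4 - 1.9687*z^3 + 9.9708*z^2 - 3.1465*z + 21.926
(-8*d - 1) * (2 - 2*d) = 16*d^2 - 14*d - 2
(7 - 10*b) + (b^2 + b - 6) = b^2 - 9*b + 1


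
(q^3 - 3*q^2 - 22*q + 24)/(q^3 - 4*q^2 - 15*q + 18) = (q + 4)/(q + 3)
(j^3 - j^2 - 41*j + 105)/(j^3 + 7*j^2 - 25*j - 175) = (j - 3)/(j + 5)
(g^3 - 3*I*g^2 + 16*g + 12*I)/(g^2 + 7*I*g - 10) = (g^2 - 5*I*g + 6)/(g + 5*I)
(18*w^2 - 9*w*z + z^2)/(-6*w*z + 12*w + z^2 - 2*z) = (-3*w + z)/(z - 2)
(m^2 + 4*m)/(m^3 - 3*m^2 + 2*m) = (m + 4)/(m^2 - 3*m + 2)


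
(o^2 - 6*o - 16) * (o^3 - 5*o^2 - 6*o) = o^5 - 11*o^4 + 8*o^3 + 116*o^2 + 96*o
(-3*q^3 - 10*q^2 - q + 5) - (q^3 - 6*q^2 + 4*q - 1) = -4*q^3 - 4*q^2 - 5*q + 6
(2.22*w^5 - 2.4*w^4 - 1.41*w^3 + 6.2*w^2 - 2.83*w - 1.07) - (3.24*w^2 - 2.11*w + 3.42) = 2.22*w^5 - 2.4*w^4 - 1.41*w^3 + 2.96*w^2 - 0.72*w - 4.49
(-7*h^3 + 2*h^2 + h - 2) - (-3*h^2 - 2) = -7*h^3 + 5*h^2 + h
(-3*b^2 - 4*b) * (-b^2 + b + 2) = 3*b^4 + b^3 - 10*b^2 - 8*b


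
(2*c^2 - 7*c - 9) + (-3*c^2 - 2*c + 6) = -c^2 - 9*c - 3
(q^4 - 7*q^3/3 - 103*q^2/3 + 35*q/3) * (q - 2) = q^5 - 13*q^4/3 - 89*q^3/3 + 241*q^2/3 - 70*q/3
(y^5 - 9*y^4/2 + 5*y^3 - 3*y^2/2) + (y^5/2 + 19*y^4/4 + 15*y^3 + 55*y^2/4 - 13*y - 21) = 3*y^5/2 + y^4/4 + 20*y^3 + 49*y^2/4 - 13*y - 21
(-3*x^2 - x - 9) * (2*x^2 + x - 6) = -6*x^4 - 5*x^3 - x^2 - 3*x + 54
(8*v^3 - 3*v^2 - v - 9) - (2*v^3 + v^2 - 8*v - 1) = 6*v^3 - 4*v^2 + 7*v - 8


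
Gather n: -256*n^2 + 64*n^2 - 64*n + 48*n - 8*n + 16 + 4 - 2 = -192*n^2 - 24*n + 18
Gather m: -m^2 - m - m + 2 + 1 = -m^2 - 2*m + 3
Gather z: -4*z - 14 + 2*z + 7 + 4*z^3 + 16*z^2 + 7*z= 4*z^3 + 16*z^2 + 5*z - 7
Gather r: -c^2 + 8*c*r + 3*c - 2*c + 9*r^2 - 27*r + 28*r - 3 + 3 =-c^2 + c + 9*r^2 + r*(8*c + 1)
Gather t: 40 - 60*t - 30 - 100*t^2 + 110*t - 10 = -100*t^2 + 50*t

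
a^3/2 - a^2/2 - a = a*(a/2 + 1/2)*(a - 2)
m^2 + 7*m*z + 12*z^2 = (m + 3*z)*(m + 4*z)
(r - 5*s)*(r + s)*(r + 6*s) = r^3 + 2*r^2*s - 29*r*s^2 - 30*s^3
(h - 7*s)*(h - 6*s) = h^2 - 13*h*s + 42*s^2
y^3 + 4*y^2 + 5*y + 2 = (y + 1)^2*(y + 2)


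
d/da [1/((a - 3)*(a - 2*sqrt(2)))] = ((3 - a)*(a - 2*sqrt(2))^2 + (-a + 2*sqrt(2))*(a - 3)^2)/((a - 3)^3*(a - 2*sqrt(2))^3)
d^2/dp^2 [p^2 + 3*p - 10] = 2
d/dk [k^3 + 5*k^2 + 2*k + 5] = 3*k^2 + 10*k + 2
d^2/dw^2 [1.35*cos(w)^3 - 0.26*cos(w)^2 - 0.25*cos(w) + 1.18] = -0.7625*cos(w) + 0.52*cos(2*w) - 3.0375*cos(3*w)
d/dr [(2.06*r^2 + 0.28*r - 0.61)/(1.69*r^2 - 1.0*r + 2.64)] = (-2.5332*r^2 + 12.9386*r + 0.1292)/(2.8561*r^4 - 3.38*r^3 + 9.9232*r^2 - 5.28*r + 6.9696)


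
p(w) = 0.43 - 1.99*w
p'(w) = -1.99000000000000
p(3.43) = -6.40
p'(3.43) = -1.99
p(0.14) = 0.15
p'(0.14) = -1.99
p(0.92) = -1.40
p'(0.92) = -1.99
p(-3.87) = 8.13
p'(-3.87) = -1.99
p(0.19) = 0.05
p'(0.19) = -1.99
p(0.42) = -0.41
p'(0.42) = -1.99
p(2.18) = -3.91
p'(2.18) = -1.99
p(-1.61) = 3.63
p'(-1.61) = -1.99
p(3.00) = -5.54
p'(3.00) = -1.99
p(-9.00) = 18.34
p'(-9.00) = -1.99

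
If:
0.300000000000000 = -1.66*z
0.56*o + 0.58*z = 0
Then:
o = 0.19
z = -0.18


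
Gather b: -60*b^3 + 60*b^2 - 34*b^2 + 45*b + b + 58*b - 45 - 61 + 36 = -60*b^3 + 26*b^2 + 104*b - 70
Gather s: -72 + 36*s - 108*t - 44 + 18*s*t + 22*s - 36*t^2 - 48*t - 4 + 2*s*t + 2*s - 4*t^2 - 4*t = s*(20*t + 60) - 40*t^2 - 160*t - 120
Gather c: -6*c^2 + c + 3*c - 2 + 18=-6*c^2 + 4*c + 16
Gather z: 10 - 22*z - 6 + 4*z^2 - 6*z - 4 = 4*z^2 - 28*z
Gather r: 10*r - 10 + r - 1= 11*r - 11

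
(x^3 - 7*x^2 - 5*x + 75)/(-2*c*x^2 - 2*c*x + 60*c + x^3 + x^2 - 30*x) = (x^2 - 2*x - 15)/(-2*c*x - 12*c + x^2 + 6*x)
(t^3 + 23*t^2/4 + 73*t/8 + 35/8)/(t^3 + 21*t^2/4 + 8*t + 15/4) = (t + 7/2)/(t + 3)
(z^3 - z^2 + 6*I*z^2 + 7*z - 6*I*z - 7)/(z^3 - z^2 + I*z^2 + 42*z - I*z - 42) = (z - I)/(z - 6*I)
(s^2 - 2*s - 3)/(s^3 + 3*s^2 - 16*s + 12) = (s^2 - 2*s - 3)/(s^3 + 3*s^2 - 16*s + 12)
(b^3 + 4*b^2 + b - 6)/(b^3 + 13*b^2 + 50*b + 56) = (b^2 + 2*b - 3)/(b^2 + 11*b + 28)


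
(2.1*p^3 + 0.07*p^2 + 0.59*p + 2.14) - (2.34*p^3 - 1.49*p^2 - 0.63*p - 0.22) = -0.24*p^3 + 1.56*p^2 + 1.22*p + 2.36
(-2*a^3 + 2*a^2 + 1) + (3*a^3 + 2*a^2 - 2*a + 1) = a^3 + 4*a^2 - 2*a + 2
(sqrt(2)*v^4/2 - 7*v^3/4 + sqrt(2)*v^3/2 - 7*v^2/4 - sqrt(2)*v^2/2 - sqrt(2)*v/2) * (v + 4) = sqrt(2)*v^5/2 - 7*v^4/4 + 5*sqrt(2)*v^4/2 - 35*v^3/4 + 3*sqrt(2)*v^3/2 - 7*v^2 - 5*sqrt(2)*v^2/2 - 2*sqrt(2)*v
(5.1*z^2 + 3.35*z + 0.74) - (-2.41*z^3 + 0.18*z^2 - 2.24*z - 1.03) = 2.41*z^3 + 4.92*z^2 + 5.59*z + 1.77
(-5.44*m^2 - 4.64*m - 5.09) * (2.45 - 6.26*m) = 34.0544*m^3 + 15.7184*m^2 + 20.4954*m - 12.4705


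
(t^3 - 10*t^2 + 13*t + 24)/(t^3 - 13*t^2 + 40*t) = (t^2 - 2*t - 3)/(t*(t - 5))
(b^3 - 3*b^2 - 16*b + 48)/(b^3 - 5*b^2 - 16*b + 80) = (b - 3)/(b - 5)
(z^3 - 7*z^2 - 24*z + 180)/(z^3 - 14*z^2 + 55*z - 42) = (z^2 - z - 30)/(z^2 - 8*z + 7)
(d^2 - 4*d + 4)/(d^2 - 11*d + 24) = (d^2 - 4*d + 4)/(d^2 - 11*d + 24)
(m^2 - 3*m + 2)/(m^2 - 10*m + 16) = (m - 1)/(m - 8)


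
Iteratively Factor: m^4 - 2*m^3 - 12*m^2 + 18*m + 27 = (m + 1)*(m^3 - 3*m^2 - 9*m + 27) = (m - 3)*(m + 1)*(m^2 - 9) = (m - 3)^2*(m + 1)*(m + 3)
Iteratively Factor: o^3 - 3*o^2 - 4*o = (o)*(o^2 - 3*o - 4) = o*(o - 4)*(o + 1)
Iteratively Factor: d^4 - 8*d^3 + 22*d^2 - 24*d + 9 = (d - 3)*(d^3 - 5*d^2 + 7*d - 3) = (d - 3)^2*(d^2 - 2*d + 1) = (d - 3)^2*(d - 1)*(d - 1)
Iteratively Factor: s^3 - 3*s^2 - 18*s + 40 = (s - 5)*(s^2 + 2*s - 8) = (s - 5)*(s - 2)*(s + 4)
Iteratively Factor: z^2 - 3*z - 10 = (z + 2)*(z - 5)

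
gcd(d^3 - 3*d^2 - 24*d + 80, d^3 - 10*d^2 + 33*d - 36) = d - 4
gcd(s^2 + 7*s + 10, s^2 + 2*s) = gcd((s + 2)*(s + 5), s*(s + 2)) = s + 2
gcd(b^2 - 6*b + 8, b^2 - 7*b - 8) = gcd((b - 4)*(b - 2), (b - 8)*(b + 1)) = 1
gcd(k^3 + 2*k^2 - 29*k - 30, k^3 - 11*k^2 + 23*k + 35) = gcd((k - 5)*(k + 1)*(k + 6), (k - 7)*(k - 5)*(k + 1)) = k^2 - 4*k - 5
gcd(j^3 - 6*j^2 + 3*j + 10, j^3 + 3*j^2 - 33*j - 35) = j^2 - 4*j - 5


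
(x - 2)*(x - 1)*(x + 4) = x^3 + x^2 - 10*x + 8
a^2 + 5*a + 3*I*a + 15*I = (a + 5)*(a + 3*I)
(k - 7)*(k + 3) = k^2 - 4*k - 21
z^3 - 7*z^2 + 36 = (z - 6)*(z - 3)*(z + 2)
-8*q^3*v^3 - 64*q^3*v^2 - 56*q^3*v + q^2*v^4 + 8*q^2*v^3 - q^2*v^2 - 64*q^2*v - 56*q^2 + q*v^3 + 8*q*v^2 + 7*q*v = (-8*q + v)*(v + 7)*(q*v + 1)*(q*v + q)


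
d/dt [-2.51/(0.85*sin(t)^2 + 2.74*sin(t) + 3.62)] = (4.267*sin(t) + 6.8774)*cos(t)/(0.85*sin(t)^2 + 2.74*sin(t) + 3.62)^2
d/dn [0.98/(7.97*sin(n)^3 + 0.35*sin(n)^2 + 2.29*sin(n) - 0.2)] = (-0.686*sin(n) + 11.7159*cos(2*n) - 13.9601)*cos(n)/(7.97*sin(n)^3 + 0.35*sin(n)^2 + 2.29*sin(n) - 0.2)^2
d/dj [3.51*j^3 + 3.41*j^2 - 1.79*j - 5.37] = 10.53*j^2 + 6.82*j - 1.79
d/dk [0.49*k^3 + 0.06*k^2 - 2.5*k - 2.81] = 1.47*k^2 + 0.12*k - 2.5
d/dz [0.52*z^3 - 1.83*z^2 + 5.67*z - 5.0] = 1.56*z^2 - 3.66*z + 5.67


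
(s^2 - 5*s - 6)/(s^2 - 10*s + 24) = (s + 1)/(s - 4)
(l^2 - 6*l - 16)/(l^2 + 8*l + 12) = (l - 8)/(l + 6)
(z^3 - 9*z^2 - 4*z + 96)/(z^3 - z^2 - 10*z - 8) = (z^2 - 5*z - 24)/(z^2 + 3*z + 2)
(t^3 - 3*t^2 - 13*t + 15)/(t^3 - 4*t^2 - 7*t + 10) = (t + 3)/(t + 2)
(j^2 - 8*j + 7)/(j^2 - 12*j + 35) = (j - 1)/(j - 5)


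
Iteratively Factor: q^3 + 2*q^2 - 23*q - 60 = (q + 3)*(q^2 - q - 20) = (q - 5)*(q + 3)*(q + 4)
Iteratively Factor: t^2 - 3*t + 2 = (t - 2)*(t - 1)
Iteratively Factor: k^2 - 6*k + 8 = (k - 2)*(k - 4)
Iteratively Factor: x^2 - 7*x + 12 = (x - 3)*(x - 4)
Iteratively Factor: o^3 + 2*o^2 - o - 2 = (o - 1)*(o^2 + 3*o + 2) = (o - 1)*(o + 1)*(o + 2)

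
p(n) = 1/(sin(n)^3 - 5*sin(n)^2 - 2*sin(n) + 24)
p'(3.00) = -0.00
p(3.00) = 0.04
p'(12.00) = -0.00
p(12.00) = 0.04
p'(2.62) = -0.01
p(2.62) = 0.05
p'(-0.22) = -0.00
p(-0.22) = 0.04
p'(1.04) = 0.01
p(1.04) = 0.05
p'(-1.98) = 0.01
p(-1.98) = 0.05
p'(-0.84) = -0.01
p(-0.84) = 0.04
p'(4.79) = -0.00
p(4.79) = 0.05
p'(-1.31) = -0.01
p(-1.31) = 0.05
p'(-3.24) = -0.01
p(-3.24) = 0.04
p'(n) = (-3*sin(n)^2*cos(n) + 10*sin(n)*cos(n) + 2*cos(n))/(sin(n)^3 - 5*sin(n)^2 - 2*sin(n) + 24)^2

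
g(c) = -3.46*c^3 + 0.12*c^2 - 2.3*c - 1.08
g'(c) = -10.38*c^2 + 0.24*c - 2.3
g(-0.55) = 0.80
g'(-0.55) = -5.57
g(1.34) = -12.27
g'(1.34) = -20.62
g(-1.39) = 11.64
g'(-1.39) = -22.69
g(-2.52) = 60.85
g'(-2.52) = -68.82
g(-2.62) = 68.00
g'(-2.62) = -74.18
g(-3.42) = 146.60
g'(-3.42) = -124.53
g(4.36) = -295.60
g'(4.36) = -198.57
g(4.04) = -236.56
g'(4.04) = -170.75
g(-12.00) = 6022.68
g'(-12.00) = -1499.90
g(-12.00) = 6022.68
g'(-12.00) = -1499.90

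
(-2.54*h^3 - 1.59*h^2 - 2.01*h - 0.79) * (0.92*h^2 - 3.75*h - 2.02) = -2.3368*h^5 + 8.0622*h^4 + 9.2441*h^3 + 10.0225*h^2 + 7.0227*h + 1.5958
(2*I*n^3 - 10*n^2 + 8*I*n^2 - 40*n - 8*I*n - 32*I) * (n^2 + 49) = 2*I*n^5 - 10*n^4 + 8*I*n^4 - 40*n^3 + 90*I*n^3 - 490*n^2 + 360*I*n^2 - 1960*n - 392*I*n - 1568*I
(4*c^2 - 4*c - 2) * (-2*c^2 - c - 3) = -8*c^4 + 4*c^3 - 4*c^2 + 14*c + 6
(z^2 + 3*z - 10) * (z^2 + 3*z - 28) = z^4 + 6*z^3 - 29*z^2 - 114*z + 280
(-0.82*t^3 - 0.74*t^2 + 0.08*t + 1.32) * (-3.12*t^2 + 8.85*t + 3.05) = 2.5584*t^5 - 4.9482*t^4 - 9.2996*t^3 - 5.6674*t^2 + 11.926*t + 4.026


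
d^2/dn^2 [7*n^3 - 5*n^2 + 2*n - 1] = 42*n - 10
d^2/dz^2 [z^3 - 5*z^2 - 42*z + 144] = 6*z - 10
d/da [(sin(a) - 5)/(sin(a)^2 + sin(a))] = (-cos(a) + 10/tan(a) + 5*cos(a)/sin(a)^2)/(sin(a) + 1)^2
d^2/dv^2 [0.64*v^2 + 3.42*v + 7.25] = 1.28000000000000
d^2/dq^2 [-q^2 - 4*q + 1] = -2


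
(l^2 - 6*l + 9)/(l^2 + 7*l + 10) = (l^2 - 6*l + 9)/(l^2 + 7*l + 10)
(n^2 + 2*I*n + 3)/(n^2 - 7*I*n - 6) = (n + 3*I)/(n - 6*I)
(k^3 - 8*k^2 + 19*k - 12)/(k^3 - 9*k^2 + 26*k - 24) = (k - 1)/(k - 2)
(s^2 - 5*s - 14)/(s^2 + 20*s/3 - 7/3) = 3*(s^2 - 5*s - 14)/(3*s^2 + 20*s - 7)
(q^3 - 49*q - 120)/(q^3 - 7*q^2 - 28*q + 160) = (q + 3)/(q - 4)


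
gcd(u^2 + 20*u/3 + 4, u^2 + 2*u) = 1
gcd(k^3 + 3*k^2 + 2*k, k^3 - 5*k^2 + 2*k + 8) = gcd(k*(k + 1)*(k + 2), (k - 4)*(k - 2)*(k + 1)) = k + 1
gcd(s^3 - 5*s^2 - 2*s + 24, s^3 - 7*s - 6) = s^2 - s - 6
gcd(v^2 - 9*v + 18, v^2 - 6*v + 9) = v - 3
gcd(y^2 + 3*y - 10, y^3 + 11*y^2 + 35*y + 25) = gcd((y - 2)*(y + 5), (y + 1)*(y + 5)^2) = y + 5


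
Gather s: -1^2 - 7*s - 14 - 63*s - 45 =-70*s - 60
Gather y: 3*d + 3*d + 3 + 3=6*d + 6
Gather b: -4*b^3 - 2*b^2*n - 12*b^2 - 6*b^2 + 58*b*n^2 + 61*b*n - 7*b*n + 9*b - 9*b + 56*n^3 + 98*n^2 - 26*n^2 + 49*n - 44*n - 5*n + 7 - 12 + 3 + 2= -4*b^3 + b^2*(-2*n - 18) + b*(58*n^2 + 54*n) + 56*n^3 + 72*n^2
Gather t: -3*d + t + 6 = -3*d + t + 6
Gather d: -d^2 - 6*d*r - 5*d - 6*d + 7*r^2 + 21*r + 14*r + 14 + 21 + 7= -d^2 + d*(-6*r - 11) + 7*r^2 + 35*r + 42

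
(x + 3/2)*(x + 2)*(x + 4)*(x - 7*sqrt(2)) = x^4 - 7*sqrt(2)*x^3 + 15*x^3/2 - 105*sqrt(2)*x^2/2 + 17*x^2 - 119*sqrt(2)*x + 12*x - 84*sqrt(2)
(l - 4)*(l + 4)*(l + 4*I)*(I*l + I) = I*l^4 - 4*l^3 + I*l^3 - 4*l^2 - 16*I*l^2 + 64*l - 16*I*l + 64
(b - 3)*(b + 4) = b^2 + b - 12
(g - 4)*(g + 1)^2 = g^3 - 2*g^2 - 7*g - 4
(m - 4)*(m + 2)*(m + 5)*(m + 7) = m^4 + 10*m^3 + 3*m^2 - 166*m - 280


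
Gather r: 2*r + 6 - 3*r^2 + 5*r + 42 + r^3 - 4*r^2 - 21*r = r^3 - 7*r^2 - 14*r + 48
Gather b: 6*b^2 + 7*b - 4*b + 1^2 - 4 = 6*b^2 + 3*b - 3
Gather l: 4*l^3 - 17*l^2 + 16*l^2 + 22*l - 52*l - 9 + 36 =4*l^3 - l^2 - 30*l + 27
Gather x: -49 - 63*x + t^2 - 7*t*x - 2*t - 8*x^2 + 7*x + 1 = t^2 - 2*t - 8*x^2 + x*(-7*t - 56) - 48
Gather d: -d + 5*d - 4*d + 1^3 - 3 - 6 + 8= 0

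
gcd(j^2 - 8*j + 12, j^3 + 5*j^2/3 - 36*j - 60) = j - 6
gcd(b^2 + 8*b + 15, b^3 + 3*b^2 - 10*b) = b + 5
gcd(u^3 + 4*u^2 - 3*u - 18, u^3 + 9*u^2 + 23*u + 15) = u + 3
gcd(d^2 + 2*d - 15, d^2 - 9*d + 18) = d - 3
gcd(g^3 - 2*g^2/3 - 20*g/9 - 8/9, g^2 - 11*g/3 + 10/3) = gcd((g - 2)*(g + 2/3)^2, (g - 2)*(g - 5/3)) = g - 2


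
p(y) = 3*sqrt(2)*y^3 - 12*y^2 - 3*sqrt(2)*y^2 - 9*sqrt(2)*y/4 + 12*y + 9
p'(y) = 9*sqrt(2)*y^2 - 24*y - 6*sqrt(2)*y - 9*sqrt(2)/4 + 12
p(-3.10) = -300.82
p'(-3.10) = 231.84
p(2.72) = -1.81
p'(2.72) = 14.62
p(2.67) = -2.49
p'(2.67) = 12.82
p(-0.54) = -1.17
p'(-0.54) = 30.07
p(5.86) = 356.65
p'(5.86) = 255.53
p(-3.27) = -341.86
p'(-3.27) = 251.14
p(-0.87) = -13.76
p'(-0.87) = 46.71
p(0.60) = 9.36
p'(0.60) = -6.09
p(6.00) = 393.58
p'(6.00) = 272.11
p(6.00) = 393.58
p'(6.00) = 272.11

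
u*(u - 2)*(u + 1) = u^3 - u^2 - 2*u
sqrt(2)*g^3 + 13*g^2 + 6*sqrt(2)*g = g*(g + 6*sqrt(2))*(sqrt(2)*g + 1)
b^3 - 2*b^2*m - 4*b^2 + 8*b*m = b*(b - 4)*(b - 2*m)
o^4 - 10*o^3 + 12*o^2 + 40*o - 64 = (o - 8)*(o - 2)^2*(o + 2)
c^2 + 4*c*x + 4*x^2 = (c + 2*x)^2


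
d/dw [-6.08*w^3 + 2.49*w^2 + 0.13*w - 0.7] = -18.24*w^2 + 4.98*w + 0.13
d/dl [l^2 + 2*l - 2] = 2*l + 2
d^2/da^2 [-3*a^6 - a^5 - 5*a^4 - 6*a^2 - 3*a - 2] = -90*a^4 - 20*a^3 - 60*a^2 - 12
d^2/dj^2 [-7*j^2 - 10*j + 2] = -14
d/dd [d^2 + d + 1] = 2*d + 1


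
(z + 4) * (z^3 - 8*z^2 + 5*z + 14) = z^4 - 4*z^3 - 27*z^2 + 34*z + 56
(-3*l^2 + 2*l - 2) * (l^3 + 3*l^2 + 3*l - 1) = -3*l^5 - 7*l^4 - 5*l^3 + 3*l^2 - 8*l + 2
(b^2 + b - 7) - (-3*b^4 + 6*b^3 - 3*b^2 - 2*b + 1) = 3*b^4 - 6*b^3 + 4*b^2 + 3*b - 8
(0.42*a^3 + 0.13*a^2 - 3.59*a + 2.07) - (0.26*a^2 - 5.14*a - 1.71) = 0.42*a^3 - 0.13*a^2 + 1.55*a + 3.78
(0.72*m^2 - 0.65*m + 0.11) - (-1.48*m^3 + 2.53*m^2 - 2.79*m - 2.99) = 1.48*m^3 - 1.81*m^2 + 2.14*m + 3.1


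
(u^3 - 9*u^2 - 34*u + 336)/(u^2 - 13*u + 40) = (u^2 - u - 42)/(u - 5)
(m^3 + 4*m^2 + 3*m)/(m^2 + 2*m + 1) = m*(m + 3)/(m + 1)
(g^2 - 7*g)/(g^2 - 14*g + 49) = g/(g - 7)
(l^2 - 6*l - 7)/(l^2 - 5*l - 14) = (l + 1)/(l + 2)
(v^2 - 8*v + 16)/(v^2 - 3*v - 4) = (v - 4)/(v + 1)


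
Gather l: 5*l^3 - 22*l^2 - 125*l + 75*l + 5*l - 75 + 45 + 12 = 5*l^3 - 22*l^2 - 45*l - 18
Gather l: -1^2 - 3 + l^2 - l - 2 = l^2 - l - 6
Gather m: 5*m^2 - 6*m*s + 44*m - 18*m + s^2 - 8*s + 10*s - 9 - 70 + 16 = 5*m^2 + m*(26 - 6*s) + s^2 + 2*s - 63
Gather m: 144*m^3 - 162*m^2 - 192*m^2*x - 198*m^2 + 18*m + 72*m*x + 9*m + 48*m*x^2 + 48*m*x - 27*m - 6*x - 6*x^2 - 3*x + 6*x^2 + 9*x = 144*m^3 + m^2*(-192*x - 360) + m*(48*x^2 + 120*x)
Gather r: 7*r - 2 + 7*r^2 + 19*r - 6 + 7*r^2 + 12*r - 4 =14*r^2 + 38*r - 12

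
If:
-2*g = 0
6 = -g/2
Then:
No Solution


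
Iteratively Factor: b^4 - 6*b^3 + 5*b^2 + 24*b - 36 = (b - 3)*(b^3 - 3*b^2 - 4*b + 12) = (b - 3)^2*(b^2 - 4) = (b - 3)^2*(b - 2)*(b + 2)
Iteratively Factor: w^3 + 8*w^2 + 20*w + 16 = (w + 2)*(w^2 + 6*w + 8) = (w + 2)*(w + 4)*(w + 2)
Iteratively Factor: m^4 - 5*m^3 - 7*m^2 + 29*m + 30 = (m + 1)*(m^3 - 6*m^2 - m + 30) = (m + 1)*(m + 2)*(m^2 - 8*m + 15) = (m - 5)*(m + 1)*(m + 2)*(m - 3)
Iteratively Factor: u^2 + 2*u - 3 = (u - 1)*(u + 3)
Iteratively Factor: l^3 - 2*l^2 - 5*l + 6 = (l + 2)*(l^2 - 4*l + 3) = (l - 1)*(l + 2)*(l - 3)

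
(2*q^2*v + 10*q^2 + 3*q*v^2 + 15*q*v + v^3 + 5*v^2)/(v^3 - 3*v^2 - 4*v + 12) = (2*q^2*v + 10*q^2 + 3*q*v^2 + 15*q*v + v^3 + 5*v^2)/(v^3 - 3*v^2 - 4*v + 12)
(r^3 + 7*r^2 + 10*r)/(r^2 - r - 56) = r*(r^2 + 7*r + 10)/(r^2 - r - 56)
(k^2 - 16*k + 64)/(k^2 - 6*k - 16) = (k - 8)/(k + 2)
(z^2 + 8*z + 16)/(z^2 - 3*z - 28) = (z + 4)/(z - 7)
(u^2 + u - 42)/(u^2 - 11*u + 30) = (u + 7)/(u - 5)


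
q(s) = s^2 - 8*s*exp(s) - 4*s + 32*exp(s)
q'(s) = -8*s*exp(s) + 2*s + 24*exp(s) - 4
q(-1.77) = 18.08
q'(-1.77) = -1.04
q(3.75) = 84.10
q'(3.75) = -251.63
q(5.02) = -1230.40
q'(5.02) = -2440.77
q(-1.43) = 18.16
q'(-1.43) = 1.62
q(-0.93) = 20.15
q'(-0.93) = 6.54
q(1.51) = 86.41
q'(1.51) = 52.98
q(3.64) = 108.39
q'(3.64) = -191.75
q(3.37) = 144.43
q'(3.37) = -83.33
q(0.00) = 32.00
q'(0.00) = 20.00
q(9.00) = -324078.36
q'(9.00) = -388934.03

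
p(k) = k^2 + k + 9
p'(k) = 2*k + 1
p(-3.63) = 18.55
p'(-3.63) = -6.26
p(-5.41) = 32.86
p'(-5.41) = -9.82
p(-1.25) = 9.31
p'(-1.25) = -1.50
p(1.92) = 14.61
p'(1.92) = 4.84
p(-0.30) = 8.79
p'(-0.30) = 0.40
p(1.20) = 11.64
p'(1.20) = 3.40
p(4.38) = 32.56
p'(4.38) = 9.76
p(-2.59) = 13.12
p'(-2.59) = -4.18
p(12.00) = 165.00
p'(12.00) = 25.00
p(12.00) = 165.00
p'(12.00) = 25.00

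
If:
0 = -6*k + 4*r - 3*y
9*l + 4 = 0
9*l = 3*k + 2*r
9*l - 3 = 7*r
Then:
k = -2/3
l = -4/9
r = -1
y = 0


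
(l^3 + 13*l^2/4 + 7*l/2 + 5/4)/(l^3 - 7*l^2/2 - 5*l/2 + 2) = (4*l^2 + 9*l + 5)/(2*(2*l^2 - 9*l + 4))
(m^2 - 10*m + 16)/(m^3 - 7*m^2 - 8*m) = (m - 2)/(m*(m + 1))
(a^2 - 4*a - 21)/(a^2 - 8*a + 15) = (a^2 - 4*a - 21)/(a^2 - 8*a + 15)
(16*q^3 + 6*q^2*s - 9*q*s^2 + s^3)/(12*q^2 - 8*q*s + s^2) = (8*q^2 + 7*q*s - s^2)/(6*q - s)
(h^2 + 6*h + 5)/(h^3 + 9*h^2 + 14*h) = (h^2 + 6*h + 5)/(h*(h^2 + 9*h + 14))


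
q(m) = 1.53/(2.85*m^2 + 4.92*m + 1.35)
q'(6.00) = -0.00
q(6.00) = 0.01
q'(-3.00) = 0.12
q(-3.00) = 0.12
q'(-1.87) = 1.96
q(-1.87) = 0.72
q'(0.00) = -4.13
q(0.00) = 1.13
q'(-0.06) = -6.17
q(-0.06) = 1.44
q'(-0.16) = -15.17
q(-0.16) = 2.41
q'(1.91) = -0.05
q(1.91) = 0.07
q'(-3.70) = 0.05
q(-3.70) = 0.07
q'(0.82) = -0.28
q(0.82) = 0.21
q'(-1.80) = 2.74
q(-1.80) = 0.89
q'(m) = 1.53*(-5.7*m - 4.92)/(2.85*m^2 + 4.92*m + 1.35)^2 = (-8.721*m - 7.5276)/(2.85*m^2 + 4.92*m + 1.35)^2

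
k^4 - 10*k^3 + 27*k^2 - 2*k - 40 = (k - 5)*(k - 4)*(k - 2)*(k + 1)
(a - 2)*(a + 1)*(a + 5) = a^3 + 4*a^2 - 7*a - 10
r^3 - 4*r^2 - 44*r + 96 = (r - 8)*(r - 2)*(r + 6)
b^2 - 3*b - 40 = (b - 8)*(b + 5)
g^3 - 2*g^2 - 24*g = g*(g - 6)*(g + 4)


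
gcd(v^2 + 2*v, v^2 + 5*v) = v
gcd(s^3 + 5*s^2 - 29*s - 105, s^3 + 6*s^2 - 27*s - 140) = s^2 + 2*s - 35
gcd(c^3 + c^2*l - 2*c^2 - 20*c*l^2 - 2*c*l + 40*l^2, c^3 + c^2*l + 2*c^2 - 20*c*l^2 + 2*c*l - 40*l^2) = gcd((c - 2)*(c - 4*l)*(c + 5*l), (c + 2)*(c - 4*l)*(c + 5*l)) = c^2 + c*l - 20*l^2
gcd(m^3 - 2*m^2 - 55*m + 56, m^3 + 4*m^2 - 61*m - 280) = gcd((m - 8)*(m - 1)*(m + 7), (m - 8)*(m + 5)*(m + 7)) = m^2 - m - 56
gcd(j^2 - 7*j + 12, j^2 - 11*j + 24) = j - 3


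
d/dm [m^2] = 2*m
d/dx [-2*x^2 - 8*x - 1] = -4*x - 8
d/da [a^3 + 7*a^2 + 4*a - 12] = 3*a^2 + 14*a + 4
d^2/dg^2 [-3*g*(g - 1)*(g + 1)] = -18*g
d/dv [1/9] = 0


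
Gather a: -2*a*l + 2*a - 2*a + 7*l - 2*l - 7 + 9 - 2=-2*a*l + 5*l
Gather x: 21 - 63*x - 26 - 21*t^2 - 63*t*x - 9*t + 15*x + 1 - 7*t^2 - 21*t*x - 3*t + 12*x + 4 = -28*t^2 - 12*t + x*(-84*t - 36)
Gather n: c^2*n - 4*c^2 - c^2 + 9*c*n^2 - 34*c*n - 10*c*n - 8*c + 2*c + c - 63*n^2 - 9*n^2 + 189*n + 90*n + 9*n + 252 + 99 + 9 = -5*c^2 - 5*c + n^2*(9*c - 72) + n*(c^2 - 44*c + 288) + 360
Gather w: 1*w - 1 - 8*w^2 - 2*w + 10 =-8*w^2 - w + 9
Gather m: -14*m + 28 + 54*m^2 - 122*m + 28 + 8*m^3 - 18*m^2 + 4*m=8*m^3 + 36*m^2 - 132*m + 56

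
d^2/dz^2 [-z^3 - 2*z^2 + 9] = -6*z - 4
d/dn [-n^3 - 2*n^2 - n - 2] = -3*n^2 - 4*n - 1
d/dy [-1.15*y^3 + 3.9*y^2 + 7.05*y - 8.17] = -3.45*y^2 + 7.8*y + 7.05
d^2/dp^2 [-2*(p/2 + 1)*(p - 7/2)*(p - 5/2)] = 8 - 6*p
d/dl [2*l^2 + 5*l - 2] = 4*l + 5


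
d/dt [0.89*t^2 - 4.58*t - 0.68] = 1.78*t - 4.58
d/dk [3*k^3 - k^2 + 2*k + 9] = 9*k^2 - 2*k + 2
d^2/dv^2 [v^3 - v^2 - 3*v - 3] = 6*v - 2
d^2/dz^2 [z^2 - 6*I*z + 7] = 2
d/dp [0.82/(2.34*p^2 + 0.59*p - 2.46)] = (-3.8376*p - 0.4838)/(2.34*p^2 + 0.59*p - 2.46)^2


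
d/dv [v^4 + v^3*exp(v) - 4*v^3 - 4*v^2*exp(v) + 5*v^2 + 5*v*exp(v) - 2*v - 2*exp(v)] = v^3*exp(v) + 4*v^3 - v^2*exp(v) - 12*v^2 - 3*v*exp(v) + 10*v + 3*exp(v) - 2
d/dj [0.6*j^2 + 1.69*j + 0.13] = 1.2*j + 1.69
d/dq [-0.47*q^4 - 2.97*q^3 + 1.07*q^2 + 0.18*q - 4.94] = -1.88*q^3 - 8.91*q^2 + 2.14*q + 0.18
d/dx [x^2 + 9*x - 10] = 2*x + 9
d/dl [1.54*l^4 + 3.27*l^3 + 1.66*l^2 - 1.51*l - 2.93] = 6.16*l^3 + 9.81*l^2 + 3.32*l - 1.51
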